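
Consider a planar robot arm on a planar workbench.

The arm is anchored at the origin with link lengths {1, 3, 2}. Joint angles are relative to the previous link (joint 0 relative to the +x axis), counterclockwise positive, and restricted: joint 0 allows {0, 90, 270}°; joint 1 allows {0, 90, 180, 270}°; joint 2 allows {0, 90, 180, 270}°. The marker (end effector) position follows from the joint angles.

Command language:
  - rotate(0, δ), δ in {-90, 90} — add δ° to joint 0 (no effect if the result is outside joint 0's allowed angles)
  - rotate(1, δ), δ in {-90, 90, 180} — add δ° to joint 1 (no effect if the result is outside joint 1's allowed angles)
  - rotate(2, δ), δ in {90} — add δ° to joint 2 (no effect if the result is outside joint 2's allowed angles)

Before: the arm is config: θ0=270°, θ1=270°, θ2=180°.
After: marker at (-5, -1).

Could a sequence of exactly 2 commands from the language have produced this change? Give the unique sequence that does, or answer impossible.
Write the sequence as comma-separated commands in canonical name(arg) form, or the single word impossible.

t0: config: θ0=270°, θ1=270°, θ2=180°
[1] after rotate(2, 90): config: θ0=270°, θ1=270°, θ2=270°
[2] after rotate(2, 90): config: θ0=270°, θ1=270°, θ2=0°
no other 2-command option fits: unique.

rotate(2, 90), rotate(2, 90)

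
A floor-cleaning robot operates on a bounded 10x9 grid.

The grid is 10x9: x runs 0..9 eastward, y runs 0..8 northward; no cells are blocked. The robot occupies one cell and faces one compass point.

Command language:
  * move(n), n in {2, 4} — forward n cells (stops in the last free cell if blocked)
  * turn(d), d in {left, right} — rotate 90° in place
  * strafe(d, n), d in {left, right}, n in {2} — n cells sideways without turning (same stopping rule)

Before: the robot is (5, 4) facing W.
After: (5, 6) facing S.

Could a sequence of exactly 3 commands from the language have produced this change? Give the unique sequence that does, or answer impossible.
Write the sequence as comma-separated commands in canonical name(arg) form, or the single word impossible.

every 3-command combo misses the target.

impossible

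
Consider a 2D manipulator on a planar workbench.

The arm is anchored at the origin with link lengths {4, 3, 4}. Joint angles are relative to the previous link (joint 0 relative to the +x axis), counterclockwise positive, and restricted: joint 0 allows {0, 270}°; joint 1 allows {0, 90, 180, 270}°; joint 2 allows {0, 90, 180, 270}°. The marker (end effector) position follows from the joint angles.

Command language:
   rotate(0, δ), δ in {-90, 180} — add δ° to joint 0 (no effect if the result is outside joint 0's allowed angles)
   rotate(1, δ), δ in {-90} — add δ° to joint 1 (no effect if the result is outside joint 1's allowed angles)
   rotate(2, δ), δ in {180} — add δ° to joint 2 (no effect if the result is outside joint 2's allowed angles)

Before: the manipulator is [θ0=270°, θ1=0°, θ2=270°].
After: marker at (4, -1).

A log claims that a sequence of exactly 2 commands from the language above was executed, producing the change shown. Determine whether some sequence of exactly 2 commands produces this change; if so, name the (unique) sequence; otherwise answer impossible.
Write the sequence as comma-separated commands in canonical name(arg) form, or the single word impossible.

rotate(1, -90), rotate(1, -90)

start: [θ0=270°, θ1=0°, θ2=270°]
step 1 (rotate(1, -90)): [θ0=270°, θ1=270°, θ2=270°]
step 2 (rotate(1, -90)): [θ0=270°, θ1=180°, θ2=270°]
uniquely the one of 16 2-step routes that fits.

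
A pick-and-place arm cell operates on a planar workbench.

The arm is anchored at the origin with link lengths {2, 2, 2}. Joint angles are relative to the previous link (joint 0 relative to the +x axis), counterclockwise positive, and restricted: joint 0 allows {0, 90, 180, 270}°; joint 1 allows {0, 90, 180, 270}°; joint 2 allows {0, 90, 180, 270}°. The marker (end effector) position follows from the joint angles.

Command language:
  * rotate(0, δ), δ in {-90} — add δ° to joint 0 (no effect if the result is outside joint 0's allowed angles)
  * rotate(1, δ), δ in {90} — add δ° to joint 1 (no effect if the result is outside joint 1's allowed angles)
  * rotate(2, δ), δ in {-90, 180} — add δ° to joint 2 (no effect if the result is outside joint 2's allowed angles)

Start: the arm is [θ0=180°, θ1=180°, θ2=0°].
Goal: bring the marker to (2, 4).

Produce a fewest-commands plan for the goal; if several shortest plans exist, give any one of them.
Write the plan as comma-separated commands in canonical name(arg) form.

rotate(2, 180), rotate(1, 90), rotate(0, -90), rotate(2, -90)

from: [θ0=180°, θ1=180°, θ2=0°]
[1] after rotate(2, 180): [θ0=180°, θ1=180°, θ2=180°]
[2] after rotate(1, 90): [θ0=180°, θ1=270°, θ2=180°]
[3] after rotate(0, -90): [θ0=90°, θ1=270°, θ2=180°]
[4] after rotate(2, -90): [θ0=90°, θ1=270°, θ2=90°]
minimal: 4 command(s), checked below 4.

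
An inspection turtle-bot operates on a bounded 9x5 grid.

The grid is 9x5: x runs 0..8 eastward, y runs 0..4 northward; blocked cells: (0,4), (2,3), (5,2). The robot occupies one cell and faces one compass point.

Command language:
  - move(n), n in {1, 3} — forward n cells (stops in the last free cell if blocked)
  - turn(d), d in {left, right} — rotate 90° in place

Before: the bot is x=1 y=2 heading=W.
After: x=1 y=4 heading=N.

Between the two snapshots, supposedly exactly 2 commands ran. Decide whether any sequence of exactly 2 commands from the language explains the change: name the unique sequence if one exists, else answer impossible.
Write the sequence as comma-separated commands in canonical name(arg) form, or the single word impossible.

turn(right), move(3)

key: move(3) runs into the grid edge before its full distance
initial: x=1 y=2 heading=W
step 1 (turn(right)): x=1 y=2 heading=N
step 2 (move(3)): x=1 y=4 heading=N
no other 2-command option fits: unique.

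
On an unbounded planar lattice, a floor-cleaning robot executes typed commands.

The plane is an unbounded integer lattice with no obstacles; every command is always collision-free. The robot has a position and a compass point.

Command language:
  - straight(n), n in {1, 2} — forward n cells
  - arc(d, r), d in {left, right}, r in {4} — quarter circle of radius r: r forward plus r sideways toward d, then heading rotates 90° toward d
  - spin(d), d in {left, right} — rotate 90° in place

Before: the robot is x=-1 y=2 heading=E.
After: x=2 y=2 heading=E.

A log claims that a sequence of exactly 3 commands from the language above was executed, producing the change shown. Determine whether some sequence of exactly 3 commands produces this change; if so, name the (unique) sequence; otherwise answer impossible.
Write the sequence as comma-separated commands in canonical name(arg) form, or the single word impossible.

key: heading stays E — no command in the sequence turns
initial: x=-1 y=2 heading=E
step 1 (straight(1)): x=0 y=2 heading=E
step 2 (straight(1)): x=1 y=2 heading=E
step 3 (straight(1)): x=2 y=2 heading=E
uniquely the one of 216 3-step routes that fits.

straight(1), straight(1), straight(1)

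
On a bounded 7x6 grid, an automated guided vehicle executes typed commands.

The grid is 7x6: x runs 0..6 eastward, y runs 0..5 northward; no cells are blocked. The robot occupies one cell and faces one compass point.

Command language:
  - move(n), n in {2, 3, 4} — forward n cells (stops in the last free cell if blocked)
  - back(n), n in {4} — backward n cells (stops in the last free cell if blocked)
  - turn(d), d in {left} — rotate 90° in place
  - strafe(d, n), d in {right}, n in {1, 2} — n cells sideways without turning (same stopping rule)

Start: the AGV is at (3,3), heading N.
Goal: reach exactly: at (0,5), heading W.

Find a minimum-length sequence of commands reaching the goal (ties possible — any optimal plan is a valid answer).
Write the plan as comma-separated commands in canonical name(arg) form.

move(3), turn(left), move(3)

initial: at (3,3), heading N
t=1 move(3) ⇒ at (3,5), heading N
t=2 turn(left) ⇒ at (3,5), heading W
t=3 move(3) ⇒ at (0,5), heading W
no 2-step plan works, so 3 is optimal.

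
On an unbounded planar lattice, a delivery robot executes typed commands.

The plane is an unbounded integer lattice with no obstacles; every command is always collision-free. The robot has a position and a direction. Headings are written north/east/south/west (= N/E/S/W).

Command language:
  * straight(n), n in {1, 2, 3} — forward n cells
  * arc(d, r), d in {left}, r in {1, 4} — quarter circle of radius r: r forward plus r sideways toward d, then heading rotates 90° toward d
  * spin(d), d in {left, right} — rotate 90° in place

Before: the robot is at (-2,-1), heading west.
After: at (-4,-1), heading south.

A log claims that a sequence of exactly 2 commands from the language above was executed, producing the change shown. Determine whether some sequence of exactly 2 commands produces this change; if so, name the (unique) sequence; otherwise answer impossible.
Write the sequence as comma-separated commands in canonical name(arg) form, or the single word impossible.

straight(2), spin(left)

key: order matters: swapping straight(2) and spin(left) lands elsewhere
t0: at (-2,-1), heading west
1. straight(2) → at (-4,-1), heading west
2. spin(left) → at (-4,-1), heading south
all 49 alternatives checked — unique.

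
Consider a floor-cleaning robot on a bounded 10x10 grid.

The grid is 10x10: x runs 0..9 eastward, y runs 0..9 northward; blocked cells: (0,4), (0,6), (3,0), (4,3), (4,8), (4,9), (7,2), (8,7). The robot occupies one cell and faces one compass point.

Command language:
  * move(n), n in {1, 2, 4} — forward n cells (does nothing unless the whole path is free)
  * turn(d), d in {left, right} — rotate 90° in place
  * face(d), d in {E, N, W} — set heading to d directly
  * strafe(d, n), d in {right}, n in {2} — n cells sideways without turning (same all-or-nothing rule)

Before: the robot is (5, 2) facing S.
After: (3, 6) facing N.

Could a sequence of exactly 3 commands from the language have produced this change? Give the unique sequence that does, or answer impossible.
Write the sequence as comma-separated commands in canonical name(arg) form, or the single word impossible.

strafe(right, 2), face(N), move(4)

key: running move(4) before strafe(right, 2) would end elsewhere — order is forced
initial: (5, 2) facing S
[1] after strafe(right, 2): (3, 2) facing S
[2] after face(N): (3, 2) facing N
[3] after move(4): (3, 6) facing N
no other 3-command option fits: unique.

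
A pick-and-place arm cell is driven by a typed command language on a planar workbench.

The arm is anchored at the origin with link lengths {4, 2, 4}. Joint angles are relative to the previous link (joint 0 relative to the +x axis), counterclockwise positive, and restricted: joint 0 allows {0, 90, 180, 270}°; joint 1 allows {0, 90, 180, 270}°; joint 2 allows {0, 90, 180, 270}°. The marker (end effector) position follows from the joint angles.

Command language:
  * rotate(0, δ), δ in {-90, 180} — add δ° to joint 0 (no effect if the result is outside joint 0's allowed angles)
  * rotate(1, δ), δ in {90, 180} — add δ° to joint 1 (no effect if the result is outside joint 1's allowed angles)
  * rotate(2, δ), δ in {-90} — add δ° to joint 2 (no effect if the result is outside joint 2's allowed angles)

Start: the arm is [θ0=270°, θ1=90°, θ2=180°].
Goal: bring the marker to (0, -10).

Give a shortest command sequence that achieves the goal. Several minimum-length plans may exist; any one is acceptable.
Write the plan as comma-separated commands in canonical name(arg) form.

begin: [θ0=270°, θ1=90°, θ2=180°]
step 1 (rotate(2, -90)): [θ0=270°, θ1=90°, θ2=90°]
step 2 (rotate(2, -90)): [θ0=270°, θ1=90°, θ2=0°]
step 3 (rotate(1, 90)): [θ0=270°, θ1=180°, θ2=0°]
step 4 (rotate(1, 180)): [θ0=270°, θ1=0°, θ2=0°]
no 3-step plan works, so 4 is optimal.

rotate(2, -90), rotate(2, -90), rotate(1, 90), rotate(1, 180)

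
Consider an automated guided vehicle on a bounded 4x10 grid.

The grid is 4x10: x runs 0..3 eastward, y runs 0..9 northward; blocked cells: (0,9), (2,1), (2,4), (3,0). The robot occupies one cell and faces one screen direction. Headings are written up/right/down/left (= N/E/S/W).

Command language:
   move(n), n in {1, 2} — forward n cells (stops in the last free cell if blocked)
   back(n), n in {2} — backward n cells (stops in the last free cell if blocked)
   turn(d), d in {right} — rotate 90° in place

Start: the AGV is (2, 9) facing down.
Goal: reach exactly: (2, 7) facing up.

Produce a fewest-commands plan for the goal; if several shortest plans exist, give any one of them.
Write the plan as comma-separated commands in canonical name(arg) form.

t0: (2, 9) facing down
1. move(2) → (2, 7) facing down
2. turn(right) → (2, 7) facing left
3. turn(right) → (2, 7) facing up
minimal: 3 command(s), checked below 3.

move(2), turn(right), turn(right)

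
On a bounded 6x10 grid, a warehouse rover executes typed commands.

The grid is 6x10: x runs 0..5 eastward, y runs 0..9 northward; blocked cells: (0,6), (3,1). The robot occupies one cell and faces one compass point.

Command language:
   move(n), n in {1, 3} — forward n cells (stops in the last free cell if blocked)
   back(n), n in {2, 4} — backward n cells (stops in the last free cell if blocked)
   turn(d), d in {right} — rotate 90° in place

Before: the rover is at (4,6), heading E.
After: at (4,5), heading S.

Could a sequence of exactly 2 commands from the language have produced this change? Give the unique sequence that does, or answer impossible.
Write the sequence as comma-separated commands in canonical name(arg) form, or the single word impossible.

key: position moved to (4,5) AND the heading swung to S — translation plus rotation needed
initial: at (4,6), heading E
1. turn(right) → at (4,6), heading S
2. move(1) → at (4,5), heading S
no rival 2-sequence matches.

turn(right), move(1)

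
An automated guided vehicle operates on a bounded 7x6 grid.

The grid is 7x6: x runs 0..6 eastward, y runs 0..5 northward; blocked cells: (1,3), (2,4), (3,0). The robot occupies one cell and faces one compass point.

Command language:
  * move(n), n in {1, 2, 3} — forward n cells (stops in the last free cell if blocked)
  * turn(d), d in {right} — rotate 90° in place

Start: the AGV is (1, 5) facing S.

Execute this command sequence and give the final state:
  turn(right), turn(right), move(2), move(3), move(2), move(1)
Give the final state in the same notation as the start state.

t0: (1, 5) facing S
step 1 (turn(right)): (1, 5) facing W
step 2 (turn(right)): (1, 5) facing N
step 3 (move(2)): (1, 5) facing N
step 4 (move(3)): (1, 5) facing N
step 5 (move(2)): (1, 5) facing N
step 6 (move(1)): (1, 5) facing N

(1, 5) facing N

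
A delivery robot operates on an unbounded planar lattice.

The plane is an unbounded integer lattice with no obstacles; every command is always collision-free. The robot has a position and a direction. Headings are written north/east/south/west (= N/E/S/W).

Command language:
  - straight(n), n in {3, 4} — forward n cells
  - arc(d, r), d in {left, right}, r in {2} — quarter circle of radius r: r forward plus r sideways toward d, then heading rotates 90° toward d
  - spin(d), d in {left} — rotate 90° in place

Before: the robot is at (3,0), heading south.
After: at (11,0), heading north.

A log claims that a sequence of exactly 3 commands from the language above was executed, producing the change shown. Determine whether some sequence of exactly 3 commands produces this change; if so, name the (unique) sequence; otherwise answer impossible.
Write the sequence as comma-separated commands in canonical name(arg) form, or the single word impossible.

arc(left, 2), straight(4), arc(left, 2)

key: cell and facing (now N) both changed — the 3 commands mix motion and turning
from: at (3,0), heading south
1. arc(left, 2) → at (5,-2), heading east
2. straight(4) → at (9,-2), heading east
3. arc(left, 2) → at (11,0), heading north
all 125 alternatives checked — unique.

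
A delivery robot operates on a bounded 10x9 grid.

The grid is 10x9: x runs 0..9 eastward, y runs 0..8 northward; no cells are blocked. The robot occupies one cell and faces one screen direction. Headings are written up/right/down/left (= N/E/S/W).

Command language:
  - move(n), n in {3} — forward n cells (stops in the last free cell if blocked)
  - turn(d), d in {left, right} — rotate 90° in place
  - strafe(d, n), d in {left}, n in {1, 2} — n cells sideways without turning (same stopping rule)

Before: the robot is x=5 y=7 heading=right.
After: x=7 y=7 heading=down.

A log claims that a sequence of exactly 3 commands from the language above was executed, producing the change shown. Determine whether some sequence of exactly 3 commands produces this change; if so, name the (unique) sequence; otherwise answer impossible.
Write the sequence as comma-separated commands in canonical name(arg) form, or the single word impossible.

key: cell and facing (now S) both changed — the 3 commands mix motion and turning
t0: x=5 y=7 heading=right
t=1 turn(right) ⇒ x=5 y=7 heading=down
t=2 strafe(left, 1) ⇒ x=6 y=7 heading=down
t=3 strafe(left, 1) ⇒ x=7 y=7 heading=down
all 125 alternatives checked — unique.

turn(right), strafe(left, 1), strafe(left, 1)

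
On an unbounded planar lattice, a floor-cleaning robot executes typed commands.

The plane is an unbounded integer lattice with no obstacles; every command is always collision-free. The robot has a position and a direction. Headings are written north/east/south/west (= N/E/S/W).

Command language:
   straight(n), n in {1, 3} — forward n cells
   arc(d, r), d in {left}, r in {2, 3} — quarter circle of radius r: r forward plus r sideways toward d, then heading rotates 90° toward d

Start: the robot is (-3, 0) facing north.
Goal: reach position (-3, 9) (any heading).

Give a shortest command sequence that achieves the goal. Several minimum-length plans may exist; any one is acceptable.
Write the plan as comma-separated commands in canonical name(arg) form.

straight(3), straight(3), straight(3)

initial: (-3, 0) facing north
t=1 straight(3) ⇒ (-3, 3) facing north
t=2 straight(3) ⇒ (-3, 6) facing north
t=3 straight(3) ⇒ (-3, 9) facing north
nothing shorter than 3 reaches the goal.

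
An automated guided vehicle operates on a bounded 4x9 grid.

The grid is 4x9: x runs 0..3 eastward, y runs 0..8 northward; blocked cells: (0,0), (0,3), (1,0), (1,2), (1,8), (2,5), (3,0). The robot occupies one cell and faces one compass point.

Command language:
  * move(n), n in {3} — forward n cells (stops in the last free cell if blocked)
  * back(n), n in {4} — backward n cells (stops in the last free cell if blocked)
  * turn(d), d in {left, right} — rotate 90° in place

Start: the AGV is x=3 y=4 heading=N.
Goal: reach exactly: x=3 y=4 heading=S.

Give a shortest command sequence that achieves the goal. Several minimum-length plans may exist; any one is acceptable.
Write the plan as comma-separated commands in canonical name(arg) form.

start: x=3 y=4 heading=N
t=1 turn(left) ⇒ x=3 y=4 heading=W
t=2 turn(left) ⇒ x=3 y=4 heading=S
no 1-step plan works, so 2 is optimal.

turn(left), turn(left)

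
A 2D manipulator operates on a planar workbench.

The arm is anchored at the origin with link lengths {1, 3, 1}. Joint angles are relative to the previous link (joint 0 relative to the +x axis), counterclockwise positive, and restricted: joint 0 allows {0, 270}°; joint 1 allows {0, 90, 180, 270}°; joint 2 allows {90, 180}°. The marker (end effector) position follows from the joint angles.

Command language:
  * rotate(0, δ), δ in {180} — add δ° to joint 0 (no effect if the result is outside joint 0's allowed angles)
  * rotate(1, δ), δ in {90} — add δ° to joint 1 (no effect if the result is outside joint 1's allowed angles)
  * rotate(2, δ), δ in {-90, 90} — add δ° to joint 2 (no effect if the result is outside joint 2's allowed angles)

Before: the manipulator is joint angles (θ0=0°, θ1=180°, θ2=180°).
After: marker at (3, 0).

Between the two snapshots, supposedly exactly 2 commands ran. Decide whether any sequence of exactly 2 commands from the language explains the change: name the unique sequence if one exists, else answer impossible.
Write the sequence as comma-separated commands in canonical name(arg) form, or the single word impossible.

rotate(1, 90), rotate(1, 90)

t0: joint angles (θ0=0°, θ1=180°, θ2=180°)
[1] after rotate(1, 90): joint angles (θ0=0°, θ1=270°, θ2=180°)
[2] after rotate(1, 90): joint angles (θ0=0°, θ1=0°, θ2=180°)
all 16 alternatives checked — unique.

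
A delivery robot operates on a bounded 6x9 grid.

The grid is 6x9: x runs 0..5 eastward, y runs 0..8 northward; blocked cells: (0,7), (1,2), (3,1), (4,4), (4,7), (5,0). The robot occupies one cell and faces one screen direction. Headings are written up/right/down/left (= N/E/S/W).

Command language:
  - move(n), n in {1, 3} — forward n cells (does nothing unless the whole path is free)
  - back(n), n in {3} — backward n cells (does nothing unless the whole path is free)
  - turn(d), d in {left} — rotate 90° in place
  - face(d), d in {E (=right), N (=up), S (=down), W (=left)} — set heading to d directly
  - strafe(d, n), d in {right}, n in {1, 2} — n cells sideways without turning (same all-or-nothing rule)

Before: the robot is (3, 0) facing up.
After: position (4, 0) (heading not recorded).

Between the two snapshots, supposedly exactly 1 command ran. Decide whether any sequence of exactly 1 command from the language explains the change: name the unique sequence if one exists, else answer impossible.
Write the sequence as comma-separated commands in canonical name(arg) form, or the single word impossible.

initial: (3, 0) facing up
step 1 (strafe(right, 1)): (4, 0) facing up
no rival 1-sequence matches.

strafe(right, 1)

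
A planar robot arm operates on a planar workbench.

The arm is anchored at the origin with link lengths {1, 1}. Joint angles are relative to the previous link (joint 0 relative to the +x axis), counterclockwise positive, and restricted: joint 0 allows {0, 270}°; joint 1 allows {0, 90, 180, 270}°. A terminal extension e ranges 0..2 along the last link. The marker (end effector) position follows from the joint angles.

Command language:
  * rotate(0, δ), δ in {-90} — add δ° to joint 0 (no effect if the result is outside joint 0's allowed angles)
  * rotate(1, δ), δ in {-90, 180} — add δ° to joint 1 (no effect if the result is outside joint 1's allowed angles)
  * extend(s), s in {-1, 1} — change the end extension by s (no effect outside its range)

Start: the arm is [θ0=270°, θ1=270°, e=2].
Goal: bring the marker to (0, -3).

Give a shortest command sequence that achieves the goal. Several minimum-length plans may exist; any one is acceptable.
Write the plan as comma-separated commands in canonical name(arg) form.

rotate(1, -90), rotate(1, 180), extend(-1)

from: [θ0=270°, θ1=270°, e=2]
step 1 (rotate(1, -90)): [θ0=270°, θ1=180°, e=2]
step 2 (rotate(1, 180)): [θ0=270°, θ1=0°, e=2]
step 3 (extend(-1)): [θ0=270°, θ1=0°, e=1]
no 2-step plan works, so 3 is optimal.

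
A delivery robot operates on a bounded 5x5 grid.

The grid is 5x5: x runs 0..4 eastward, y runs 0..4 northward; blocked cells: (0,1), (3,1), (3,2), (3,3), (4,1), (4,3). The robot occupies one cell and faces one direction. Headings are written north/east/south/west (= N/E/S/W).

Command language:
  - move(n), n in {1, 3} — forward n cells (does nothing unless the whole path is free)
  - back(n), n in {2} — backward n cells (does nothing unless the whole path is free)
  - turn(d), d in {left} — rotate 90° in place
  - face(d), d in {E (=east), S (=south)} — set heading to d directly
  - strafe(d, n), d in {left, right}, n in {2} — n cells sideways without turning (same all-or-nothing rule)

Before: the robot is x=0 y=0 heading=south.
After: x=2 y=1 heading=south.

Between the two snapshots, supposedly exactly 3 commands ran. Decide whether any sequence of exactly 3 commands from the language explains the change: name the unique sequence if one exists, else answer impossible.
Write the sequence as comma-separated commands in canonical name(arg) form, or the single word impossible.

key: order matters: swapping strafe(left, 2) and move(1) lands elsewhere
start: x=0 y=0 heading=south
step 1 (strafe(left, 2)): x=2 y=0 heading=south
step 2 (back(2)): x=2 y=2 heading=south
step 3 (move(1)): x=2 y=1 heading=south
all 512 alternatives checked — unique.

strafe(left, 2), back(2), move(1)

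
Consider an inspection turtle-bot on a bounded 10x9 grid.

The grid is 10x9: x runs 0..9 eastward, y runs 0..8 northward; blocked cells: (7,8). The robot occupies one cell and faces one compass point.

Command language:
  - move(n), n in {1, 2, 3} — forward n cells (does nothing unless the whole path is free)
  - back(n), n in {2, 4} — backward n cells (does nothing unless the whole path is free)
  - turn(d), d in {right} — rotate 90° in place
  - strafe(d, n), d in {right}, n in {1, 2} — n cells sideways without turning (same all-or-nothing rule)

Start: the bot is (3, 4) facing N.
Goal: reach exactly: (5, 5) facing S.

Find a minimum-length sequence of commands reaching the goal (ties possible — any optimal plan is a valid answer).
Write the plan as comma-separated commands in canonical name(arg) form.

move(1), turn(right), move(2), turn(right)

initial: (3, 4) facing N
[1] after move(1): (3, 5) facing N
[2] after turn(right): (3, 5) facing E
[3] after move(2): (5, 5) facing E
[4] after turn(right): (5, 5) facing S
shorter routes all fall short; 4 is best.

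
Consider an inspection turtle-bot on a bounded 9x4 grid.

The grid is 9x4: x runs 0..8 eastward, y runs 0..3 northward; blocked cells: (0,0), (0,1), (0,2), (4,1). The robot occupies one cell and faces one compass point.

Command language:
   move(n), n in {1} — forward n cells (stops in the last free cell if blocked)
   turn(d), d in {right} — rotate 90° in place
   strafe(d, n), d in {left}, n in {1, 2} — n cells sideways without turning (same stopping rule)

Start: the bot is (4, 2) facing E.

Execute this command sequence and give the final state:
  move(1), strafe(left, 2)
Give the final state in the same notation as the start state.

(5, 3) facing E

start: (4, 2) facing E
step 1 (move(1)): (5, 2) facing E
step 2 (strafe(left, 2)): (5, 3) facing E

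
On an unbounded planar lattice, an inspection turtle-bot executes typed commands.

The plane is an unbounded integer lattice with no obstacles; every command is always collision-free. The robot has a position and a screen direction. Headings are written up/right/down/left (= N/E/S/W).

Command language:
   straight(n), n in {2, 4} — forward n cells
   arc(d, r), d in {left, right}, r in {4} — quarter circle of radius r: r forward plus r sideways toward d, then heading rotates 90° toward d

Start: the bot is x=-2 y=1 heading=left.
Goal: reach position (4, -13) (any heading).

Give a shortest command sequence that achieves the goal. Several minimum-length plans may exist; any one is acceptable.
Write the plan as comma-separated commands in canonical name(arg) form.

arc(left, 4), straight(2), arc(left, 4), straight(2), arc(right, 4)

from: x=-2 y=1 heading=left
1. arc(left, 4) → x=-6 y=-3 heading=down
2. straight(2) → x=-6 y=-5 heading=down
3. arc(left, 4) → x=-2 y=-9 heading=right
4. straight(2) → x=0 y=-9 heading=right
5. arc(right, 4) → x=4 y=-13 heading=down
nothing shorter than 5 reaches the goal.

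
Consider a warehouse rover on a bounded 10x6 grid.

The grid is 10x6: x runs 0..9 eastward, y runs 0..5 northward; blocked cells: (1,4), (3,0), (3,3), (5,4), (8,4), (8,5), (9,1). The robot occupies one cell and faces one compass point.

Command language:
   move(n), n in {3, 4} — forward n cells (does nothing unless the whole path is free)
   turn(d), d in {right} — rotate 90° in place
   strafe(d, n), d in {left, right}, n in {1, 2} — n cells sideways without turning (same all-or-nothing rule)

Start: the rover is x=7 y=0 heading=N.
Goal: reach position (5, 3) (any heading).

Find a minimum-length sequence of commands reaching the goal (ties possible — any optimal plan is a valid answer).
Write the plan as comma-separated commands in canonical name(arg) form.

t0: x=7 y=0 heading=N
1. strafe(left, 2) → x=5 y=0 heading=N
2. move(3) → x=5 y=3 heading=N
no 1-step plan works, so 2 is optimal.

strafe(left, 2), move(3)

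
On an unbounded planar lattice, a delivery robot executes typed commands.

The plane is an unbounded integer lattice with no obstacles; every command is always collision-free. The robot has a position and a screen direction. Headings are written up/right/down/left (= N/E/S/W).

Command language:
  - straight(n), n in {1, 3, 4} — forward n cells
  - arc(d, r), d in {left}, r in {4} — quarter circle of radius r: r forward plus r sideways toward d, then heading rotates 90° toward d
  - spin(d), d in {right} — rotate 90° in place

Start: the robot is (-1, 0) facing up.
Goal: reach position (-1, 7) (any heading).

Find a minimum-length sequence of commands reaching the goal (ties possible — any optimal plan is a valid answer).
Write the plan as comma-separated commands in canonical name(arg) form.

start: (-1, 0) facing up
step 1 (straight(4)): (-1, 4) facing up
step 2 (straight(3)): (-1, 7) facing up
minimal: 2 command(s), checked below 2.

straight(4), straight(3)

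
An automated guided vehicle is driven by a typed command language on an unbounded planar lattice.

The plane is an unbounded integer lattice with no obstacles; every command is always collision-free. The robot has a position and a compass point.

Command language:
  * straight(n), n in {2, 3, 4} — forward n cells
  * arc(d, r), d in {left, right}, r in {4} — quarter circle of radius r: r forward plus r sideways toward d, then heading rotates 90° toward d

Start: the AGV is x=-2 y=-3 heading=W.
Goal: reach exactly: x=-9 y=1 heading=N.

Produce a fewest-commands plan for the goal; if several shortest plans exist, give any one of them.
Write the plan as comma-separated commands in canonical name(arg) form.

straight(3), arc(right, 4)

from: x=-2 y=-3 heading=W
step 1 (straight(3)): x=-5 y=-3 heading=W
step 2 (arc(right, 4)): x=-9 y=1 heading=N
minimal: 2 command(s), checked below 2.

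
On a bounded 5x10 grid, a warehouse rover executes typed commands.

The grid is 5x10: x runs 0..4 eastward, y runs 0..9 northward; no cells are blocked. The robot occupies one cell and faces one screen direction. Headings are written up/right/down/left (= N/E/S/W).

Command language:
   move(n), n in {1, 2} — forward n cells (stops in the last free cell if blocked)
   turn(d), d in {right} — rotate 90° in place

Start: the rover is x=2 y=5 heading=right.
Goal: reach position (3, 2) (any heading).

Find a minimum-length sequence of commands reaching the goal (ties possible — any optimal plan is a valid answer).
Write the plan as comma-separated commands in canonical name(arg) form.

move(1), turn(right), move(2), move(1)

initial: x=2 y=5 heading=right
t=1 move(1) ⇒ x=3 y=5 heading=right
t=2 turn(right) ⇒ x=3 y=5 heading=down
t=3 move(2) ⇒ x=3 y=3 heading=down
t=4 move(1) ⇒ x=3 y=2 heading=down
minimal: 4 command(s), checked below 4.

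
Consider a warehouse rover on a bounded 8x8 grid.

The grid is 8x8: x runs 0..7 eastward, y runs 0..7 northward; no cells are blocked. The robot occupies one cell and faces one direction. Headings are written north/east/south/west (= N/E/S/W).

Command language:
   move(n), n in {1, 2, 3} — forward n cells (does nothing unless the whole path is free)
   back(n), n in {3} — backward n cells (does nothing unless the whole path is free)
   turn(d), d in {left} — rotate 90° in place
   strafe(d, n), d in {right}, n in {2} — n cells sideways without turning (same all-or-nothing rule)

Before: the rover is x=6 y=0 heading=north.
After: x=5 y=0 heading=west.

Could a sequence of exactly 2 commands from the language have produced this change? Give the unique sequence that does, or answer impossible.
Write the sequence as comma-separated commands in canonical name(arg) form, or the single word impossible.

turn(left), move(1)

key: running move(1) before turn(left) would end elsewhere — order is forced
initial: x=6 y=0 heading=north
step 1 (turn(left)): x=6 y=0 heading=west
step 2 (move(1)): x=5 y=0 heading=west
uniquely the one of 36 2-step routes that fits.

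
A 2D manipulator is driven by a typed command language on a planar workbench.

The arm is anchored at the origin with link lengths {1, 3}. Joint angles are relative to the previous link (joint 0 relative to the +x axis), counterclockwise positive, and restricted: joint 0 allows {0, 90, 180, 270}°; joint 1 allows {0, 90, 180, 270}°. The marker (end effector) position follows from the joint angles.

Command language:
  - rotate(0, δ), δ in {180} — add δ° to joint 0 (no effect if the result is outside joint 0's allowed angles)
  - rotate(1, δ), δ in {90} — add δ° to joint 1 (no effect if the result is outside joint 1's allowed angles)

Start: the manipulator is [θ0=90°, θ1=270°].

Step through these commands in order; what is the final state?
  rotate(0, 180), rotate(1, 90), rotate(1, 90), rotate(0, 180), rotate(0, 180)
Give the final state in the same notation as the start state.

initial: [θ0=90°, θ1=270°]
1. rotate(0, 180) → [θ0=270°, θ1=270°]
2. rotate(1, 90) → [θ0=270°, θ1=0°]
3. rotate(1, 90) → [θ0=270°, θ1=90°]
4. rotate(0, 180) → [θ0=90°, θ1=90°]
5. rotate(0, 180) → [θ0=270°, θ1=90°]

[θ0=270°, θ1=90°]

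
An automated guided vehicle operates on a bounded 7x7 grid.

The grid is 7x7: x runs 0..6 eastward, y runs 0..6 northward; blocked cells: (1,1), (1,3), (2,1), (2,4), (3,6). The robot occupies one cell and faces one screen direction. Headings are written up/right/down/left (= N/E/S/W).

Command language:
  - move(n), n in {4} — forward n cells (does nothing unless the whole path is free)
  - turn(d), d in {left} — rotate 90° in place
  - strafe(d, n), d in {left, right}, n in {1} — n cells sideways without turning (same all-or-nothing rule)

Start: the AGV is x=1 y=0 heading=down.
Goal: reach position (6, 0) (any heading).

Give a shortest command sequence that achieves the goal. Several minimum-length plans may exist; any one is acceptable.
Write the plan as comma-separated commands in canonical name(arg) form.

from: x=1 y=0 heading=down
1. strafe(left, 1) → x=2 y=0 heading=down
2. turn(left) → x=2 y=0 heading=right
3. move(4) → x=6 y=0 heading=right
minimal: 3 command(s), checked below 3.

strafe(left, 1), turn(left), move(4)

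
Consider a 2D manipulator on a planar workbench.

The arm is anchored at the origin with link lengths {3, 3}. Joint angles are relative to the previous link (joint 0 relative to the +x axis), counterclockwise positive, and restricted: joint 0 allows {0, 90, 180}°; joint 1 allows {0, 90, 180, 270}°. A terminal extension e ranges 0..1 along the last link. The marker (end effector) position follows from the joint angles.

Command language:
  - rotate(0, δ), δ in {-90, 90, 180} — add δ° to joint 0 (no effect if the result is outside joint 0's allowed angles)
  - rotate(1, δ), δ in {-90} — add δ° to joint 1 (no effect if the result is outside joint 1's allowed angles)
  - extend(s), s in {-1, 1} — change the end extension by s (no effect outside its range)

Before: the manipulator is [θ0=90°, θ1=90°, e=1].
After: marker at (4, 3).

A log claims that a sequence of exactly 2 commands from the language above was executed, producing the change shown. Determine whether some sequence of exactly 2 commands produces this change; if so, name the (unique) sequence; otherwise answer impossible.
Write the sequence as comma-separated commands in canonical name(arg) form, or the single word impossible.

initial: [θ0=90°, θ1=90°, e=1]
1. rotate(1, -90) → [θ0=90°, θ1=0°, e=1]
2. rotate(1, -90) → [θ0=90°, θ1=270°, e=1]
no rival 2-sequence matches.

rotate(1, -90), rotate(1, -90)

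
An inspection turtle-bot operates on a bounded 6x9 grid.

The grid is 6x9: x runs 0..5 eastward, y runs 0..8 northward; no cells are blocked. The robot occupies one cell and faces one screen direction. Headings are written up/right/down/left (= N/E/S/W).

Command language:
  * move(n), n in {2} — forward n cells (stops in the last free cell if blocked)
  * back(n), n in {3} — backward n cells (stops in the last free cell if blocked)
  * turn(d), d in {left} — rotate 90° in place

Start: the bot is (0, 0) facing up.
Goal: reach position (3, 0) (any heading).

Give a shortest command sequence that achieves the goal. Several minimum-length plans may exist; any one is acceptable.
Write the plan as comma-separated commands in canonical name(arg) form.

turn(left), back(3)

from: (0, 0) facing up
t=1 turn(left) ⇒ (0, 0) facing left
t=2 back(3) ⇒ (3, 0) facing left
nothing shorter than 2 reaches the goal.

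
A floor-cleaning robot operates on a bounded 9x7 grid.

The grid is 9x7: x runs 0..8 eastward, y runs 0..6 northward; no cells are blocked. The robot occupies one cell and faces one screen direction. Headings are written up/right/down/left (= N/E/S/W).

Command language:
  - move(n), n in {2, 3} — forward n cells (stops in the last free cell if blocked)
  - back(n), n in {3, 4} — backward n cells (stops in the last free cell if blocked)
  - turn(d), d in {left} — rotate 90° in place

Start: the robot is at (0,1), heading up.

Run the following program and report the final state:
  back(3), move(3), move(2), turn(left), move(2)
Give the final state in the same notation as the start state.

t0: at (0,1), heading up
1. back(3) → at (0,0), heading up
2. move(3) → at (0,3), heading up
3. move(2) → at (0,5), heading up
4. turn(left) → at (0,5), heading left
5. move(2) → at (0,5), heading left

at (0,5), heading left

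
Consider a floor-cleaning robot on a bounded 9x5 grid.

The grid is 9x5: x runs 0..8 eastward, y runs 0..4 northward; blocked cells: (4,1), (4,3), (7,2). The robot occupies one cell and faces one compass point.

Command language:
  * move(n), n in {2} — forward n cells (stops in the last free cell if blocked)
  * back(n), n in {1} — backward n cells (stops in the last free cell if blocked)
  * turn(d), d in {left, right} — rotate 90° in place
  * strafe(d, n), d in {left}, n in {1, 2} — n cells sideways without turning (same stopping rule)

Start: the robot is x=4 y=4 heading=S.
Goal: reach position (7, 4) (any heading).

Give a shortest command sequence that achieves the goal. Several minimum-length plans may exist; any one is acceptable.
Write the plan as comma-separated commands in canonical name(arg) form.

t0: x=4 y=4 heading=S
[1] after strafe(left, 2): x=6 y=4 heading=S
[2] after strafe(left, 1): x=7 y=4 heading=S
minimal: 2 command(s), checked below 2.

strafe(left, 2), strafe(left, 1)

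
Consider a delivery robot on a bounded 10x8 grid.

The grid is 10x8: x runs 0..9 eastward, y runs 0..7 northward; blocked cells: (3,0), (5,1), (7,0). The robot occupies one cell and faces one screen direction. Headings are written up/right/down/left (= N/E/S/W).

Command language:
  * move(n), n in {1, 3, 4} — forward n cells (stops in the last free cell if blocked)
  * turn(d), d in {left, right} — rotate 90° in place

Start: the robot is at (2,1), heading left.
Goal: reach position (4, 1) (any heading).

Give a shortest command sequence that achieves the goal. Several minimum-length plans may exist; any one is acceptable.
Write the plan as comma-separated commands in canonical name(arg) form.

turn(left), turn(left), move(4)

t0: at (2,1), heading left
1. turn(left) → at (2,1), heading down
2. turn(left) → at (2,1), heading right
3. move(4) → at (4,1), heading right
no 2-step plan works, so 3 is optimal.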